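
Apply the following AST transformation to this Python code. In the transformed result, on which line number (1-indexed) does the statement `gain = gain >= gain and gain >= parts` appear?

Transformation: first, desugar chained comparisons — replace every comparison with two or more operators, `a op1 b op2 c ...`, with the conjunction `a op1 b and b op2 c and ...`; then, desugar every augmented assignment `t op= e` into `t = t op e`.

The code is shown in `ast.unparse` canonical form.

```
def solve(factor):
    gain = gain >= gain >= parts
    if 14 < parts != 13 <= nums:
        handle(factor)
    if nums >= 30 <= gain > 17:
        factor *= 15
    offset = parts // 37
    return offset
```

2

Transformed code:
def solve(factor):
    gain = gain >= gain and gain >= parts
    if 14 < parts and parts != 13 and (13 <= nums):
        handle(factor)
    if nums >= 30 and 30 <= gain and (gain > 17):
        factor = factor * 15
    offset = parts // 37
    return offset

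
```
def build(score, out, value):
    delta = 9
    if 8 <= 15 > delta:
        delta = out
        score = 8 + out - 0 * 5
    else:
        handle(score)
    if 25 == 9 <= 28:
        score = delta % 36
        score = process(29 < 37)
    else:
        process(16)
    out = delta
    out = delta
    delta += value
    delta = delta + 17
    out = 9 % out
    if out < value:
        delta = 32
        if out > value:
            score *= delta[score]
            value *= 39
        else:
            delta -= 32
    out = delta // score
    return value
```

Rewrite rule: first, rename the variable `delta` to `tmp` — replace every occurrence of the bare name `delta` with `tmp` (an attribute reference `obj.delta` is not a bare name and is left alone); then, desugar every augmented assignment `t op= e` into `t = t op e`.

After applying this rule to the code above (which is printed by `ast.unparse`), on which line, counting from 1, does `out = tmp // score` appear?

25

Transformed code:
def build(score, out, value):
    tmp = 9
    if 8 <= 15 > tmp:
        tmp = out
        score = 8 + out - 0 * 5
    else:
        handle(score)
    if 25 == 9 <= 28:
        score = tmp % 36
        score = process(29 < 37)
    else:
        process(16)
    out = tmp
    out = tmp
    tmp = tmp + value
    tmp = tmp + 17
    out = 9 % out
    if out < value:
        tmp = 32
        if out > value:
            score = score * tmp[score]
            value = value * 39
        else:
            tmp = tmp - 32
    out = tmp // score
    return value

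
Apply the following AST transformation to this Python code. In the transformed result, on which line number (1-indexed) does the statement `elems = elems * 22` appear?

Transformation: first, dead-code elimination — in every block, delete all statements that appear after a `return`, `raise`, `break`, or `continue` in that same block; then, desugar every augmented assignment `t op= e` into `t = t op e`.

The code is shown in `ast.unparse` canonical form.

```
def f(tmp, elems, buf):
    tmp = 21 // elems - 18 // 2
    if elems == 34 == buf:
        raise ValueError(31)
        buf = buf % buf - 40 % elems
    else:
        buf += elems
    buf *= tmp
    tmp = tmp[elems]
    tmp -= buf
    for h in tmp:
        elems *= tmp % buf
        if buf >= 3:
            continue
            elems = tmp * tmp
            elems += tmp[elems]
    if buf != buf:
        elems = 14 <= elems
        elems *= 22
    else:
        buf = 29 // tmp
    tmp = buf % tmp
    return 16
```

16

Transformed code:
def f(tmp, elems, buf):
    tmp = 21 // elems - 18 // 2
    if elems == 34 == buf:
        raise ValueError(31)
    else:
        buf = buf + elems
    buf = buf * tmp
    tmp = tmp[elems]
    tmp = tmp - buf
    for h in tmp:
        elems = elems * (tmp % buf)
        if buf >= 3:
            continue
    if buf != buf:
        elems = 14 <= elems
        elems = elems * 22
    else:
        buf = 29 // tmp
    tmp = buf % tmp
    return 16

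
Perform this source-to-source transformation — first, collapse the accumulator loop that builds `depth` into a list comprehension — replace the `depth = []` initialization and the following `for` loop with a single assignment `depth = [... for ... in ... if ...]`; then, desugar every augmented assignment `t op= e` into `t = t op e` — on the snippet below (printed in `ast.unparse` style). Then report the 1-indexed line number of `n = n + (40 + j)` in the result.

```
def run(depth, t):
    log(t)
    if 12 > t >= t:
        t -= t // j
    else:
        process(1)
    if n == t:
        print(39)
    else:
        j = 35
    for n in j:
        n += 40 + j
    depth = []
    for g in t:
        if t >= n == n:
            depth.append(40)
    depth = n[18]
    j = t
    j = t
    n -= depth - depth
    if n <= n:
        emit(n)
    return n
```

12

Transformed code:
def run(depth, t):
    log(t)
    if 12 > t >= t:
        t = t - t // j
    else:
        process(1)
    if n == t:
        print(39)
    else:
        j = 35
    for n in j:
        n = n + (40 + j)
    depth = [40 for g in t if t >= n == n]
    depth = n[18]
    j = t
    j = t
    n = n - (depth - depth)
    if n <= n:
        emit(n)
    return n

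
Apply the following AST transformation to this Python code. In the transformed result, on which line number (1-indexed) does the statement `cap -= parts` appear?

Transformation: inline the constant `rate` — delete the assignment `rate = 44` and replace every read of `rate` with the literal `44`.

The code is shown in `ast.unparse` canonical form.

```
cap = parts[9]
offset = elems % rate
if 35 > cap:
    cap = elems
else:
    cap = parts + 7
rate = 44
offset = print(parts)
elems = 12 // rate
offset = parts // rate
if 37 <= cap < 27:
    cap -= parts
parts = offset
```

11

Transformed code:
cap = parts[9]
offset = elems % 44
if 35 > cap:
    cap = elems
else:
    cap = parts + 7
offset = print(parts)
elems = 12 // 44
offset = parts // 44
if 37 <= cap < 27:
    cap -= parts
parts = offset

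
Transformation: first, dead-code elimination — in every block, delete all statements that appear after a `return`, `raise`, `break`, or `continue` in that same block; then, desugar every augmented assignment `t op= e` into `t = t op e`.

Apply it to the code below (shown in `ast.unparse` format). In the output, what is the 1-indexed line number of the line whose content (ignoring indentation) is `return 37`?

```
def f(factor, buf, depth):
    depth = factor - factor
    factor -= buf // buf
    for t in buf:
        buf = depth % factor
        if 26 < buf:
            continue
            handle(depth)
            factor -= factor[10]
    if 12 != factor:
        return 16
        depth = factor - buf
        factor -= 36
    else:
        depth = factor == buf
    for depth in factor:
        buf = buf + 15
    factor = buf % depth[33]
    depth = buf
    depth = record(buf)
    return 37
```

Transformed code:
def f(factor, buf, depth):
    depth = factor - factor
    factor = factor - buf // buf
    for t in buf:
        buf = depth % factor
        if 26 < buf:
            continue
    if 12 != factor:
        return 16
    else:
        depth = factor == buf
    for depth in factor:
        buf = buf + 15
    factor = buf % depth[33]
    depth = buf
    depth = record(buf)
    return 37

17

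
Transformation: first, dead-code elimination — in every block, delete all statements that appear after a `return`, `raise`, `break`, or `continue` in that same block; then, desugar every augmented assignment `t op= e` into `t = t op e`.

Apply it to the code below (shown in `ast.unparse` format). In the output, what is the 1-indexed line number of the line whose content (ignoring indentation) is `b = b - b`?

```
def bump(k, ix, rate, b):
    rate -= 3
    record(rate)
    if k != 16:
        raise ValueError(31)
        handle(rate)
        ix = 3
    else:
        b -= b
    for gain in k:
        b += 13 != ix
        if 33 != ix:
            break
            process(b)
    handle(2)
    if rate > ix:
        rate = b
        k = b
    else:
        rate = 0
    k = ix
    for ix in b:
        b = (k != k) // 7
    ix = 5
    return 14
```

7

Transformed code:
def bump(k, ix, rate, b):
    rate = rate - 3
    record(rate)
    if k != 16:
        raise ValueError(31)
    else:
        b = b - b
    for gain in k:
        b = b + (13 != ix)
        if 33 != ix:
            break
    handle(2)
    if rate > ix:
        rate = b
        k = b
    else:
        rate = 0
    k = ix
    for ix in b:
        b = (k != k) // 7
    ix = 5
    return 14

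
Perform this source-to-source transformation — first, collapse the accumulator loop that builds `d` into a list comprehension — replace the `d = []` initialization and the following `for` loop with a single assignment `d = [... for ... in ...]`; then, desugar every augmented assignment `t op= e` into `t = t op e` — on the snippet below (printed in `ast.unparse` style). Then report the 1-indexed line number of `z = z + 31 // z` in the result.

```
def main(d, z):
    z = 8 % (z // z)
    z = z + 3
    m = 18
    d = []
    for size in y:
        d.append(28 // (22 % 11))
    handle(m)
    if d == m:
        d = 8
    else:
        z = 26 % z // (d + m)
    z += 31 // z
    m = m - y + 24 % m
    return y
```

11

Transformed code:
def main(d, z):
    z = 8 % (z // z)
    z = z + 3
    m = 18
    d = [28 // (22 % 11) for size in y]
    handle(m)
    if d == m:
        d = 8
    else:
        z = 26 % z // (d + m)
    z = z + 31 // z
    m = m - y + 24 % m
    return y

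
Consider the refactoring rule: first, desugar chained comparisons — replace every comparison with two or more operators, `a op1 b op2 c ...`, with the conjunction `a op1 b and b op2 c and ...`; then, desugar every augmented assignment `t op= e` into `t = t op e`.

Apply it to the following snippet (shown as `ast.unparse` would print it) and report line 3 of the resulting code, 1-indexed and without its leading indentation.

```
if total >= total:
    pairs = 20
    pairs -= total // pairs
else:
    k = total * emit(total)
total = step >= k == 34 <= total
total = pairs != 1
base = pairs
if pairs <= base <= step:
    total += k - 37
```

pairs = pairs - total // pairs

Transformed code:
if total >= total:
    pairs = 20
    pairs = pairs - total // pairs
else:
    k = total * emit(total)
total = step >= k and k == 34 and (34 <= total)
total = pairs != 1
base = pairs
if pairs <= base and base <= step:
    total = total + (k - 37)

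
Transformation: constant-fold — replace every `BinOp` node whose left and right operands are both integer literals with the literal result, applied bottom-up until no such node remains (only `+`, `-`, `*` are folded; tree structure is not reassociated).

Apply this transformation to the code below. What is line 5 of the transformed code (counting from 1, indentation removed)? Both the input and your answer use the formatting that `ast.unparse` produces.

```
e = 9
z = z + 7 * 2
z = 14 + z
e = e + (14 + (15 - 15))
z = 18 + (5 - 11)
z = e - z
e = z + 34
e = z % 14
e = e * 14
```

Transformed code:
e = 9
z = z + 14
z = 14 + z
e = e + 14
z = 12
z = e - z
e = z + 34
e = z % 14
e = e * 14

z = 12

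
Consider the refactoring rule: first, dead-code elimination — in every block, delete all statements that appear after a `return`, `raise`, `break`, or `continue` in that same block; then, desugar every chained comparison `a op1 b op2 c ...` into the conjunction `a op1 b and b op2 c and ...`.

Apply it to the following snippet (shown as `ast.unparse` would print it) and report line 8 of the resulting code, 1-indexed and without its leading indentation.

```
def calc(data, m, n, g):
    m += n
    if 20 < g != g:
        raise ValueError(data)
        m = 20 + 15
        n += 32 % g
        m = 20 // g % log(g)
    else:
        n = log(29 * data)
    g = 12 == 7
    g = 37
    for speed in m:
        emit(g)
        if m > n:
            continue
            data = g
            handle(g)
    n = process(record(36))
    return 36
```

g = 37

Transformed code:
def calc(data, m, n, g):
    m += n
    if 20 < g and g != g:
        raise ValueError(data)
    else:
        n = log(29 * data)
    g = 12 == 7
    g = 37
    for speed in m:
        emit(g)
        if m > n:
            continue
    n = process(record(36))
    return 36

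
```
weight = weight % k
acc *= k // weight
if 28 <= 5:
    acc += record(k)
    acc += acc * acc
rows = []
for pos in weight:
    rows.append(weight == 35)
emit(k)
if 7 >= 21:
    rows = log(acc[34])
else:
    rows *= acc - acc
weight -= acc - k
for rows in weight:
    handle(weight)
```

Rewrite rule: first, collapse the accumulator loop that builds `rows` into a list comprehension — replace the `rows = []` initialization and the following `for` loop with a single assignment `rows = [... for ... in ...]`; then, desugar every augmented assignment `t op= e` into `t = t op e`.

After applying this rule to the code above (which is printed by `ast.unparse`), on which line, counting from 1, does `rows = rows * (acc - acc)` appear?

Transformed code:
weight = weight % k
acc = acc * (k // weight)
if 28 <= 5:
    acc = acc + record(k)
    acc = acc + acc * acc
rows = [weight == 35 for pos in weight]
emit(k)
if 7 >= 21:
    rows = log(acc[34])
else:
    rows = rows * (acc - acc)
weight = weight - (acc - k)
for rows in weight:
    handle(weight)

11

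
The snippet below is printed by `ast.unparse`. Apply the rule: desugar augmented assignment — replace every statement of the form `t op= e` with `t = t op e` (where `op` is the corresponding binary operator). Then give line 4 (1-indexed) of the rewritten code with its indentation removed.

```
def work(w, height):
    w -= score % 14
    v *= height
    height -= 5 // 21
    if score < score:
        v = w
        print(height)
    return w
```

height = height - 5 // 21

Transformed code:
def work(w, height):
    w = w - score % 14
    v = v * height
    height = height - 5 // 21
    if score < score:
        v = w
        print(height)
    return w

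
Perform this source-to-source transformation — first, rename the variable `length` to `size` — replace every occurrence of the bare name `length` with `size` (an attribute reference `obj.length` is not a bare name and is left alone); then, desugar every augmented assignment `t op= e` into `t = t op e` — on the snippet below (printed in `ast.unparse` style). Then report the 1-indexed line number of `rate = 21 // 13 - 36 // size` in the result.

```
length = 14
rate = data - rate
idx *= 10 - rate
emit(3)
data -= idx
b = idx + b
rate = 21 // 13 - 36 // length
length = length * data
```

7

Transformed code:
size = 14
rate = data - rate
idx = idx * (10 - rate)
emit(3)
data = data - idx
b = idx + b
rate = 21 // 13 - 36 // size
size = size * data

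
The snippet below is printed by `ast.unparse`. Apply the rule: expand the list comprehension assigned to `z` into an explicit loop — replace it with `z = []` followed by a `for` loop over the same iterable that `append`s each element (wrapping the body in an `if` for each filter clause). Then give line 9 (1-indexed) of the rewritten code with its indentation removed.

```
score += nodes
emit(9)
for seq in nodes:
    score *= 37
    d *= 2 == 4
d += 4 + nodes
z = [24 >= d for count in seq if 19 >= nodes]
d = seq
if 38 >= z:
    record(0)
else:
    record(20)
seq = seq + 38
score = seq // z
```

Transformed code:
score += nodes
emit(9)
for seq in nodes:
    score *= 37
    d *= 2 == 4
d += 4 + nodes
z = []
for count in seq:
    if 19 >= nodes:
        z.append(24 >= d)
d = seq
if 38 >= z:
    record(0)
else:
    record(20)
seq = seq + 38
score = seq // z

if 19 >= nodes:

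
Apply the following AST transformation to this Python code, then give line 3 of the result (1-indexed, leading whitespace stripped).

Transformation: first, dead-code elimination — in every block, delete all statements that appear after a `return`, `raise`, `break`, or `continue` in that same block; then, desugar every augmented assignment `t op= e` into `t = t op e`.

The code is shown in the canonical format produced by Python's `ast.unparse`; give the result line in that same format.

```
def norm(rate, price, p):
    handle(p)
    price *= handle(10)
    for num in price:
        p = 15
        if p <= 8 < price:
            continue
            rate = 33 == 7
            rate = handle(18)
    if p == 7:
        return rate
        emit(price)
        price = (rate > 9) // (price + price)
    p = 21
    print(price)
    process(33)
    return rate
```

Transformed code:
def norm(rate, price, p):
    handle(p)
    price = price * handle(10)
    for num in price:
        p = 15
        if p <= 8 < price:
            continue
    if p == 7:
        return rate
    p = 21
    print(price)
    process(33)
    return rate

price = price * handle(10)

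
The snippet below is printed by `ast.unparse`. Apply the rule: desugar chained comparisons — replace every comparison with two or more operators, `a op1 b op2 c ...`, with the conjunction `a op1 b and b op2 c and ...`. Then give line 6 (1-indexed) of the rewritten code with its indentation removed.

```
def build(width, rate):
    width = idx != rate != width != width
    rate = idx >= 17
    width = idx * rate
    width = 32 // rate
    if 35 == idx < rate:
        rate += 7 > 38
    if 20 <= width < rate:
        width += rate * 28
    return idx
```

if 35 == idx and idx < rate:

Transformed code:
def build(width, rate):
    width = idx != rate and rate != width and (width != width)
    rate = idx >= 17
    width = idx * rate
    width = 32 // rate
    if 35 == idx and idx < rate:
        rate += 7 > 38
    if 20 <= width and width < rate:
        width += rate * 28
    return idx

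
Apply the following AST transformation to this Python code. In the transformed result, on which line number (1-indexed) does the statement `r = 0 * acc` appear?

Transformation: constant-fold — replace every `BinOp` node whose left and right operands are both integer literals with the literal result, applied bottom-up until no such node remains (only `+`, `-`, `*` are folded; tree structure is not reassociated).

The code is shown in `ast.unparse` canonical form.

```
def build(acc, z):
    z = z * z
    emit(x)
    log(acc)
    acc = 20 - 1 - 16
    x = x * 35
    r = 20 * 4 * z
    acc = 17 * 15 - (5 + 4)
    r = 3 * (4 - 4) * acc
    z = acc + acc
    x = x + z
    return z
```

Transformed code:
def build(acc, z):
    z = z * z
    emit(x)
    log(acc)
    acc = 3
    x = x * 35
    r = 80 * z
    acc = 246
    r = 0 * acc
    z = acc + acc
    x = x + z
    return z

9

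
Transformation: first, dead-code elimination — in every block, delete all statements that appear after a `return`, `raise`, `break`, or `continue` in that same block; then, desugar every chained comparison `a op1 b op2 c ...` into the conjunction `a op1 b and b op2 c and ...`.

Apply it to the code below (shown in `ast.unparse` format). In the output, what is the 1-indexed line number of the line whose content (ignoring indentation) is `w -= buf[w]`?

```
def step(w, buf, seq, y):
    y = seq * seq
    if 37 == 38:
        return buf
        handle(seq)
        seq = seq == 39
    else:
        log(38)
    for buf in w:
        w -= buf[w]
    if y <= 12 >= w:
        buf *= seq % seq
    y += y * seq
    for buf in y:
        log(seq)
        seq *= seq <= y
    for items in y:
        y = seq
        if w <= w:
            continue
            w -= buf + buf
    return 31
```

Transformed code:
def step(w, buf, seq, y):
    y = seq * seq
    if 37 == 38:
        return buf
    else:
        log(38)
    for buf in w:
        w -= buf[w]
    if y <= 12 and 12 >= w:
        buf *= seq % seq
    y += y * seq
    for buf in y:
        log(seq)
        seq *= seq <= y
    for items in y:
        y = seq
        if w <= w:
            continue
    return 31

8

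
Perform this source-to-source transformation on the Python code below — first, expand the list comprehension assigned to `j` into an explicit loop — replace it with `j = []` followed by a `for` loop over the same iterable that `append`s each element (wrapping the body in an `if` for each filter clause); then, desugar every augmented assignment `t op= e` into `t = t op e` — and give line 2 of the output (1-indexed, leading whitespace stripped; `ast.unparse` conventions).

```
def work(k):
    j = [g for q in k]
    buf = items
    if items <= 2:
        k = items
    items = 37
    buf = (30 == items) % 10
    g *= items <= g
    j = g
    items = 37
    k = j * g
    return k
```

j = []

Transformed code:
def work(k):
    j = []
    for q in k:
        j.append(g)
    buf = items
    if items <= 2:
        k = items
    items = 37
    buf = (30 == items) % 10
    g = g * (items <= g)
    j = g
    items = 37
    k = j * g
    return k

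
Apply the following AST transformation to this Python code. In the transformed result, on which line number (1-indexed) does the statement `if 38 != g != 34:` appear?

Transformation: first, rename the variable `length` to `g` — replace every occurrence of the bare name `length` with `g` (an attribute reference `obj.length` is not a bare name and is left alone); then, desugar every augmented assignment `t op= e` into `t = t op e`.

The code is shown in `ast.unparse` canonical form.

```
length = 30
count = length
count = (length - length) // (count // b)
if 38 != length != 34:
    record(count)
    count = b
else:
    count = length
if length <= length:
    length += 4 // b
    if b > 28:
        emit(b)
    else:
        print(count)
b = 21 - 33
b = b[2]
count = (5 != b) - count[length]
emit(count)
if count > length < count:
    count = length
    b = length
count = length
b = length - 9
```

Transformed code:
g = 30
count = g
count = (g - g) // (count // b)
if 38 != g != 34:
    record(count)
    count = b
else:
    count = g
if g <= g:
    g = g + 4 // b
    if b > 28:
        emit(b)
    else:
        print(count)
b = 21 - 33
b = b[2]
count = (5 != b) - count[g]
emit(count)
if count > g < count:
    count = g
    b = g
count = g
b = g - 9

4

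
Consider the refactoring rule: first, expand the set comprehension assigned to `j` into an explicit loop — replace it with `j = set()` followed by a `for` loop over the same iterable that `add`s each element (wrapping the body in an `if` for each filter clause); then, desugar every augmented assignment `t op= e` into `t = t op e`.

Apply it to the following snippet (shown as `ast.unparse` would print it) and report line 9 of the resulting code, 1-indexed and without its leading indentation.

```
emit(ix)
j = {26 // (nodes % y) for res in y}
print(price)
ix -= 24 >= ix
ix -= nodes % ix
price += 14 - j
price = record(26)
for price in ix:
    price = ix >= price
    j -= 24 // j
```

Transformed code:
emit(ix)
j = set()
for res in y:
    j.add(26 // (nodes % y))
print(price)
ix = ix - (24 >= ix)
ix = ix - nodes % ix
price = price + (14 - j)
price = record(26)
for price in ix:
    price = ix >= price
    j = j - 24 // j

price = record(26)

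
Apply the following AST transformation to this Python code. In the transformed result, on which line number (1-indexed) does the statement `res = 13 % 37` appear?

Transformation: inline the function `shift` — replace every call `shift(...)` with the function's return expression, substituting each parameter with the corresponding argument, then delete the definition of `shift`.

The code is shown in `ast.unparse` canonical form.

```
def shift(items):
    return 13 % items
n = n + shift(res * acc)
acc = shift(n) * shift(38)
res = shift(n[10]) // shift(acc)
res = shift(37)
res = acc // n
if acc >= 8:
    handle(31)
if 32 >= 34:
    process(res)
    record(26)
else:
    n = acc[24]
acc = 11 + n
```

Transformed code:
n = n + 13 % (res * acc)
acc = 13 % n * (13 % 38)
res = 13 % n[10] // (13 % acc)
res = 13 % 37
res = acc // n
if acc >= 8:
    handle(31)
if 32 >= 34:
    process(res)
    record(26)
else:
    n = acc[24]
acc = 11 + n

4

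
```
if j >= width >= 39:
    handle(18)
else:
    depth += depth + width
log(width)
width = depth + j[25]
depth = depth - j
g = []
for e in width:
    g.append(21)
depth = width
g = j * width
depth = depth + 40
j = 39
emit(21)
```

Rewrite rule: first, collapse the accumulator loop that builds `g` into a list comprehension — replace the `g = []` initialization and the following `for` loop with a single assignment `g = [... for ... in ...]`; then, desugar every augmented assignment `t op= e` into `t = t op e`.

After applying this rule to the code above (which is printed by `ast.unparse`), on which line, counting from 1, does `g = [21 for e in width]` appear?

8

Transformed code:
if j >= width >= 39:
    handle(18)
else:
    depth = depth + (depth + width)
log(width)
width = depth + j[25]
depth = depth - j
g = [21 for e in width]
depth = width
g = j * width
depth = depth + 40
j = 39
emit(21)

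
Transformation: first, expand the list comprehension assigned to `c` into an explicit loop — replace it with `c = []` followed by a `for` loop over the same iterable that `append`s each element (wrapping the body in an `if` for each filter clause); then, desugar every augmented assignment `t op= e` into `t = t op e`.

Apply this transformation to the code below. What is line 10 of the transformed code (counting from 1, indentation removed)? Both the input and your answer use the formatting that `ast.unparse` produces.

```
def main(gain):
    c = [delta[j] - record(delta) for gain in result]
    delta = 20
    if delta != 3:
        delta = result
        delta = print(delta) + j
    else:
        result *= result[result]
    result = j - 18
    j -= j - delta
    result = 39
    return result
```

Transformed code:
def main(gain):
    c = []
    for gain in result:
        c.append(delta[j] - record(delta))
    delta = 20
    if delta != 3:
        delta = result
        delta = print(delta) + j
    else:
        result = result * result[result]
    result = j - 18
    j = j - (j - delta)
    result = 39
    return result

result = result * result[result]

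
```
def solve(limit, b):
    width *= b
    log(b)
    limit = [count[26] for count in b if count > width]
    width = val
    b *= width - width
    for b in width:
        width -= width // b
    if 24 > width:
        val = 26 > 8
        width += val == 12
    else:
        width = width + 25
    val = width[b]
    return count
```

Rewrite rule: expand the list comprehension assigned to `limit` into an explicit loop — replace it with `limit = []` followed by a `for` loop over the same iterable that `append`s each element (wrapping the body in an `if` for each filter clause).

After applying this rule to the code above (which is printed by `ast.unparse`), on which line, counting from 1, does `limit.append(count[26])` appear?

Transformed code:
def solve(limit, b):
    width *= b
    log(b)
    limit = []
    for count in b:
        if count > width:
            limit.append(count[26])
    width = val
    b *= width - width
    for b in width:
        width -= width // b
    if 24 > width:
        val = 26 > 8
        width += val == 12
    else:
        width = width + 25
    val = width[b]
    return count

7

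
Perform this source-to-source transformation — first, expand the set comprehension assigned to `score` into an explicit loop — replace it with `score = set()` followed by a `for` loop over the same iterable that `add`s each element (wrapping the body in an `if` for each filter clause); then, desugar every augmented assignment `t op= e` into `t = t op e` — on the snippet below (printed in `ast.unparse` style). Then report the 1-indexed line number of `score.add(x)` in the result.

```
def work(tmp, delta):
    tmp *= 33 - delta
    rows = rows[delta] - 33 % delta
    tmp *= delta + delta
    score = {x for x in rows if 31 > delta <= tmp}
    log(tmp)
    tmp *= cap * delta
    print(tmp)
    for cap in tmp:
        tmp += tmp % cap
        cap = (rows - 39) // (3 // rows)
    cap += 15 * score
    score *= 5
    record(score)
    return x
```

8

Transformed code:
def work(tmp, delta):
    tmp = tmp * (33 - delta)
    rows = rows[delta] - 33 % delta
    tmp = tmp * (delta + delta)
    score = set()
    for x in rows:
        if 31 > delta <= tmp:
            score.add(x)
    log(tmp)
    tmp = tmp * (cap * delta)
    print(tmp)
    for cap in tmp:
        tmp = tmp + tmp % cap
        cap = (rows - 39) // (3 // rows)
    cap = cap + 15 * score
    score = score * 5
    record(score)
    return x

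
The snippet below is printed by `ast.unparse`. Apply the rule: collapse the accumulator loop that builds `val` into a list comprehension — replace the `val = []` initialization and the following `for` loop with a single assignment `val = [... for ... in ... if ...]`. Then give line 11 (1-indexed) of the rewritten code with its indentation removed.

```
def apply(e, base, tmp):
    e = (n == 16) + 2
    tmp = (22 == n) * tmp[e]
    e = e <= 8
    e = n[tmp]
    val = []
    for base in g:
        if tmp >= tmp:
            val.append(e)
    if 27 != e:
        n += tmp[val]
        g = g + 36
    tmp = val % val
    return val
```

return val

Transformed code:
def apply(e, base, tmp):
    e = (n == 16) + 2
    tmp = (22 == n) * tmp[e]
    e = e <= 8
    e = n[tmp]
    val = [e for base in g if tmp >= tmp]
    if 27 != e:
        n += tmp[val]
        g = g + 36
    tmp = val % val
    return val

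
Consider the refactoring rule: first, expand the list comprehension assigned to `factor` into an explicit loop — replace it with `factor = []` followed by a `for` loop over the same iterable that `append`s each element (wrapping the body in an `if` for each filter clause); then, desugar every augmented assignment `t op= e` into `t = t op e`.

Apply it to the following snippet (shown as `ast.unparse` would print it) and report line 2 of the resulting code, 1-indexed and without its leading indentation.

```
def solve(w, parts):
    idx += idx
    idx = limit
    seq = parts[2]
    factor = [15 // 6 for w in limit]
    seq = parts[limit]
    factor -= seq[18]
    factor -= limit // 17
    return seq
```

idx = idx + idx

Transformed code:
def solve(w, parts):
    idx = idx + idx
    idx = limit
    seq = parts[2]
    factor = []
    for w in limit:
        factor.append(15 // 6)
    seq = parts[limit]
    factor = factor - seq[18]
    factor = factor - limit // 17
    return seq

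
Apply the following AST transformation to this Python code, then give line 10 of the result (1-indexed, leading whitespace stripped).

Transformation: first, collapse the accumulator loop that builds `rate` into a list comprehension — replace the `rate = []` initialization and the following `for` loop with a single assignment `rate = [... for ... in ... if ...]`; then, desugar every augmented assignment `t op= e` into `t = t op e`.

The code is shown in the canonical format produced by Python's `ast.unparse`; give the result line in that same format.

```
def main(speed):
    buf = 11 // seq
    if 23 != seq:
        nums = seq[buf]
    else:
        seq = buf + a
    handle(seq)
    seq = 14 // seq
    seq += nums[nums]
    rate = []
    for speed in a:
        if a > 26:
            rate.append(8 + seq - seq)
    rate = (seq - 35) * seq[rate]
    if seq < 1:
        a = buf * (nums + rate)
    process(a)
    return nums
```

Transformed code:
def main(speed):
    buf = 11 // seq
    if 23 != seq:
        nums = seq[buf]
    else:
        seq = buf + a
    handle(seq)
    seq = 14 // seq
    seq = seq + nums[nums]
    rate = [8 + seq - seq for speed in a if a > 26]
    rate = (seq - 35) * seq[rate]
    if seq < 1:
        a = buf * (nums + rate)
    process(a)
    return nums

rate = [8 + seq - seq for speed in a if a > 26]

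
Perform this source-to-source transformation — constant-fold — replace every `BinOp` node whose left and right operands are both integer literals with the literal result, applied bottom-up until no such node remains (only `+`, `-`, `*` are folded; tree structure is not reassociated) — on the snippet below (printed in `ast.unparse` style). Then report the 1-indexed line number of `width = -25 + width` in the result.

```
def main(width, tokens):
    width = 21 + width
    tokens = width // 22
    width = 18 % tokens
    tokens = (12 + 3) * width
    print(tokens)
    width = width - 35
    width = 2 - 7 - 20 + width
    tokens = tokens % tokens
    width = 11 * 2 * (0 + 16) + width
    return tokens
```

Transformed code:
def main(width, tokens):
    width = 21 + width
    tokens = width // 22
    width = 18 % tokens
    tokens = 15 * width
    print(tokens)
    width = width - 35
    width = -25 + width
    tokens = tokens % tokens
    width = 352 + width
    return tokens

8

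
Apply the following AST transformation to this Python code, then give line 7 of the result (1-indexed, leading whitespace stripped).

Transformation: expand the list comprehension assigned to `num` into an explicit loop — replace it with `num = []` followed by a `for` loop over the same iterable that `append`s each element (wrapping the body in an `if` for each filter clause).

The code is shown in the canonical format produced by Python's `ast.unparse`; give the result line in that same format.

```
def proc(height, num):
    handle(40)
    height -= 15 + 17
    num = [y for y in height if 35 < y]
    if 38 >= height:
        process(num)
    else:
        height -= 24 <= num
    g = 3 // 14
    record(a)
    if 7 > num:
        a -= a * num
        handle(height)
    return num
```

Transformed code:
def proc(height, num):
    handle(40)
    height -= 15 + 17
    num = []
    for y in height:
        if 35 < y:
            num.append(y)
    if 38 >= height:
        process(num)
    else:
        height -= 24 <= num
    g = 3 // 14
    record(a)
    if 7 > num:
        a -= a * num
        handle(height)
    return num

num.append(y)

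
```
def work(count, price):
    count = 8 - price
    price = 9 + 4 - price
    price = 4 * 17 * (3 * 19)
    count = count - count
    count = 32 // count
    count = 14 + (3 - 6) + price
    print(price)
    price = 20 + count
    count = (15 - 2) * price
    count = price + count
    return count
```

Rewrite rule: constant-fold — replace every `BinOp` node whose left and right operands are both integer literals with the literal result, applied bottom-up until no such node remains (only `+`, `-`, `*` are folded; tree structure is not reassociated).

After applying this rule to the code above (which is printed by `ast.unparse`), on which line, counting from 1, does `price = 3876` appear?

4

Transformed code:
def work(count, price):
    count = 8 - price
    price = 13 - price
    price = 3876
    count = count - count
    count = 32 // count
    count = 11 + price
    print(price)
    price = 20 + count
    count = 13 * price
    count = price + count
    return count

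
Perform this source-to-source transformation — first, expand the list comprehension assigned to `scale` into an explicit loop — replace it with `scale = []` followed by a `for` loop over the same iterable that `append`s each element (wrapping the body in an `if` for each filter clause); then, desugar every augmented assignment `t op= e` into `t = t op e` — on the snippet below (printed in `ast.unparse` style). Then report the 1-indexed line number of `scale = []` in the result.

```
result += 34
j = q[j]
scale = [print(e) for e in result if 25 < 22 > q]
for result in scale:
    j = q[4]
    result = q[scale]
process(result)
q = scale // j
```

Transformed code:
result = result + 34
j = q[j]
scale = []
for e in result:
    if 25 < 22 > q:
        scale.append(print(e))
for result in scale:
    j = q[4]
    result = q[scale]
process(result)
q = scale // j

3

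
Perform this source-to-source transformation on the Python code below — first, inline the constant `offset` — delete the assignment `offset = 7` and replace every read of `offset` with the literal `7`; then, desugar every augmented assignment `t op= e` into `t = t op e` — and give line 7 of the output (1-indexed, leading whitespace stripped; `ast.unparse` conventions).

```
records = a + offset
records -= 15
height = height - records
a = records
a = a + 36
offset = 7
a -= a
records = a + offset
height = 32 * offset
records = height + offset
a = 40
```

records = a + 7

Transformed code:
records = a + 7
records = records - 15
height = height - records
a = records
a = a + 36
a = a - a
records = a + 7
height = 32 * 7
records = height + 7
a = 40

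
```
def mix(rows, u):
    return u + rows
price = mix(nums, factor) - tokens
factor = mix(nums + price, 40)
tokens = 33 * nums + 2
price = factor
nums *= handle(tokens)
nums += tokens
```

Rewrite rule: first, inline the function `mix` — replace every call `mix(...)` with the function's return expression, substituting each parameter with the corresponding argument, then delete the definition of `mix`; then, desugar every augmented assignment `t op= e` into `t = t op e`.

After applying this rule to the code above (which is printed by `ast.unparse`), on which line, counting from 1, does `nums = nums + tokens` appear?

6

Transformed code:
price = factor + nums - tokens
factor = 40 + (nums + price)
tokens = 33 * nums + 2
price = factor
nums = nums * handle(tokens)
nums = nums + tokens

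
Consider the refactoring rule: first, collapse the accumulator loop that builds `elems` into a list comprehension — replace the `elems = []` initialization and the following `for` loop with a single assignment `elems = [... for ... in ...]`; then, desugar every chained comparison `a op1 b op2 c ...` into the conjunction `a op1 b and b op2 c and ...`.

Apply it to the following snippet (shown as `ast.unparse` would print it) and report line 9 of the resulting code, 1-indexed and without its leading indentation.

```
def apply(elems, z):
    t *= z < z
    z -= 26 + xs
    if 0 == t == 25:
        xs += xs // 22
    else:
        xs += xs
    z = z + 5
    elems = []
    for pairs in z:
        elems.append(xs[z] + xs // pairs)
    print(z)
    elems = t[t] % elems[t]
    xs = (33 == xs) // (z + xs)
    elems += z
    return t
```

elems = [xs[z] + xs // pairs for pairs in z]

Transformed code:
def apply(elems, z):
    t *= z < z
    z -= 26 + xs
    if 0 == t and t == 25:
        xs += xs // 22
    else:
        xs += xs
    z = z + 5
    elems = [xs[z] + xs // pairs for pairs in z]
    print(z)
    elems = t[t] % elems[t]
    xs = (33 == xs) // (z + xs)
    elems += z
    return t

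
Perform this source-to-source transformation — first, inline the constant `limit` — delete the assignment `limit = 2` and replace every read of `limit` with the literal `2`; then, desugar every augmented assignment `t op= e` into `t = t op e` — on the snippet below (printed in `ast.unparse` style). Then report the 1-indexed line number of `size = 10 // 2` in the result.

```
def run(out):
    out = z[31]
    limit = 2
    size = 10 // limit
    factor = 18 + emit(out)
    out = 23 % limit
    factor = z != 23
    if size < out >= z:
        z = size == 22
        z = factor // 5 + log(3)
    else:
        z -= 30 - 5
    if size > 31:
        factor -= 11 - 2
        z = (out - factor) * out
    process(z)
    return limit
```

Transformed code:
def run(out):
    out = z[31]
    size = 10 // 2
    factor = 18 + emit(out)
    out = 23 % 2
    factor = z != 23
    if size < out >= z:
        z = size == 22
        z = factor // 5 + log(3)
    else:
        z = z - (30 - 5)
    if size > 31:
        factor = factor - (11 - 2)
        z = (out - factor) * out
    process(z)
    return 2

3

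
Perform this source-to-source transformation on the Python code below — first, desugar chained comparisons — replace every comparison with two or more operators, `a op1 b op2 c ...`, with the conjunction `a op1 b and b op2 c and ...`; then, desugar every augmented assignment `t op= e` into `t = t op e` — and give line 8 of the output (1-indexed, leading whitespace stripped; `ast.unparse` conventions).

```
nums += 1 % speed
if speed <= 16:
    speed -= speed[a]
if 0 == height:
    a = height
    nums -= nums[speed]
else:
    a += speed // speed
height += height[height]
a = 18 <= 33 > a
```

a = a + speed // speed

Transformed code:
nums = nums + 1 % speed
if speed <= 16:
    speed = speed - speed[a]
if 0 == height:
    a = height
    nums = nums - nums[speed]
else:
    a = a + speed // speed
height = height + height[height]
a = 18 <= 33 and 33 > a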